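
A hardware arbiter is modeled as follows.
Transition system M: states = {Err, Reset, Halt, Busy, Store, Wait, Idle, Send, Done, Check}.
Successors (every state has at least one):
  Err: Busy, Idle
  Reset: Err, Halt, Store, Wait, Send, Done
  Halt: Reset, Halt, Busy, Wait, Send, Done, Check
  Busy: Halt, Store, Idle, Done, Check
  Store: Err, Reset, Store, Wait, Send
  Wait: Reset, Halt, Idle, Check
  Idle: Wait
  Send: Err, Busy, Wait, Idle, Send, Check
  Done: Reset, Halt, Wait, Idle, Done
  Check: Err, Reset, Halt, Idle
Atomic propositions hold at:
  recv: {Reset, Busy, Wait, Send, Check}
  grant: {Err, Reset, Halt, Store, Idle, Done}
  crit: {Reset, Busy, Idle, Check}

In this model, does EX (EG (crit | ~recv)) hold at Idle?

No

Sat(~recv) = {Err, Halt, Store, Idle, Done}
Sat(crit | ~recv) = {Err, Reset, Halt, Busy, Store, Idle, Done, Check}
EG (crit | ~recv): greatest fixpoint, start Z0 = {Err, Reset, Halt, Busy, Store, Idle, Done, Check}, keep only states in Sat with some successor in Z. Z1 = {Err, Reset, Halt, Busy, Store, Done, Check}; fixed.
Sat(EG (crit | ~recv)) = {Err, Reset, Halt, Busy, Store, Done, Check}
Sat(EX (EG (crit | ~recv))) = {s : some successor in {Err, Reset, Halt, Busy, Store, Done, Check}} = {Err, Reset, Halt, Busy, Store, Wait, Send, Done, Check}
Idle ∉ Sat(EX (EG (crit | ~recv))) = {Err, Reset, Halt, Busy, Store, Wait, Send, Done, Check}, so the formula does not hold at Idle.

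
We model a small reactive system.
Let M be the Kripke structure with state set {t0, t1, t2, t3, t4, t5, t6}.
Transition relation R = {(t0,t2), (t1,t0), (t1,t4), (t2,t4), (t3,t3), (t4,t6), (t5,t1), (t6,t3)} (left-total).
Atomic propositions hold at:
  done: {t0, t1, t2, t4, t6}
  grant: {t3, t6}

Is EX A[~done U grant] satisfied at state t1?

No

Sat(~done) = {t3, t5}
A[~done U grant]: least fixpoint, start Z0 = Sat(grant) = {t3, t6}, add states in Sat(~done) with every successor in Z. Already a fixed point.
Sat(A[~done U grant]) = {t3, t6}
Sat(EX A[~done U grant]) = {s : some successor in {t3, t6}} = {t3, t4, t6}
t1 ∉ Sat(EX A[~done U grant]) = {t3, t4, t6}, so the formula does not hold at t1.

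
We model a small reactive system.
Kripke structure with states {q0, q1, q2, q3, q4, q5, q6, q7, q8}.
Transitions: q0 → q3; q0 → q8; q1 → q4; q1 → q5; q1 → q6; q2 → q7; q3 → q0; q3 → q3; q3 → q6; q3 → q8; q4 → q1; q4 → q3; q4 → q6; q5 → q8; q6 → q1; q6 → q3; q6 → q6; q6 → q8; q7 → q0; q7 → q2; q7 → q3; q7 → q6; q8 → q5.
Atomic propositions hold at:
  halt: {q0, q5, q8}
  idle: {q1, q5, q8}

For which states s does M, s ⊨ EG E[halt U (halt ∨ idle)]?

Sat(halt ∨ idle) = {q0, q1, q5, q8}
E[halt U (halt ∨ idle)]: least fixpoint, start Z0 = Sat((halt ∨ idle)) = {q0, q1, q5, q8}, add states in Sat(halt) with some successor in Z. Already a fixed point.
Sat(E[halt U (halt ∨ idle)]) = {q0, q1, q5, q8}
EG E[halt U (halt ∨ idle)]: greatest fixpoint, start Z0 = {q0, q1, q5, q8}, keep only states in Sat with some successor in Z. Already a fixed point.
Sat(EG E[halt U (halt ∨ idle)]) = {q0, q1, q5, q8}

{q0, q1, q5, q8}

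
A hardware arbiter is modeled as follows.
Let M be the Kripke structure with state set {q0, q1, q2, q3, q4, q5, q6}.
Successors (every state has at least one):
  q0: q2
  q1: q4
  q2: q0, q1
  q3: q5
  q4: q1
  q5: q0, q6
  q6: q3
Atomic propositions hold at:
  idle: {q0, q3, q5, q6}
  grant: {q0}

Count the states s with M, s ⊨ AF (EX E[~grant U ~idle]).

Sat(~grant) = {q1, q2, q3, q4, q5, q6}
Sat(~idle) = {q1, q2, q4}
E[~grant U ~idle]: least fixpoint, start Z0 = Sat(~idle) = {q1, q2, q4}, add states in Sat(~grant) with some successor in Z. Already a fixed point.
Sat(E[~grant U ~idle]) = {q1, q2, q4}
Sat(EX E[~grant U ~idle]) = {s : some successor in {q1, q2, q4}} = {q0, q1, q2, q4}
AF (EX E[~grant U ~idle]): least fixpoint, start Z0 = {q0, q1, q2, q4}, add states with every successor in Z. Already a fixed point.
Sat(AF (EX E[~grant U ~idle])) = {q0, q1, q2, q4}
|Sat(AF (EX E[~grant U ~idle]))| = |{q0, q1, q2, q4}| = 4.

4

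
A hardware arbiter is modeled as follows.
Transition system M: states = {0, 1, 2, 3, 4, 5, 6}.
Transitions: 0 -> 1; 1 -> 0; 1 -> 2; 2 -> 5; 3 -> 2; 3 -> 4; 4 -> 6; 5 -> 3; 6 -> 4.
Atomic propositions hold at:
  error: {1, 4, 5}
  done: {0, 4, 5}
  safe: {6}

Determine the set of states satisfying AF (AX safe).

Sat(AX safe) = {s : every successor in {6}} = {4}
AF (AX safe): least fixpoint, start Z0 = {4}, add states with every successor in Z. Z1 = {4, 6}; fixed.
Sat(AF (AX safe)) = {4, 6}

{4, 6}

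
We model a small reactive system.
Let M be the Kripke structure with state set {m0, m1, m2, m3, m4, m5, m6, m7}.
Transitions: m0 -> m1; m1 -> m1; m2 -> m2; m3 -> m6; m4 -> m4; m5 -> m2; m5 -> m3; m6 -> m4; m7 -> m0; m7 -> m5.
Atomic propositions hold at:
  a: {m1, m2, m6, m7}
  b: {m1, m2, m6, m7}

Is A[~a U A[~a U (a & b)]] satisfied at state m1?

Yes

Sat(~a) = {m0, m3, m4, m5}
Sat(a & b) = {m1, m2, m6, m7}
A[~a U (a & b)]: least fixpoint, start Z0 = Sat((a & b)) = {m1, m2, m6, m7}, add states in Sat(~a) with every successor in Z. Z1 = {m0, m1, m2, m3, m6, m7}; Z2 = {m0, m1, m2, m3, m5, m6, m7}; fixed.
Sat(A[~a U (a & b)]) = {m0, m1, m2, m3, m5, m6, m7}
A[~a U A[~a U (a & b)]]: least fixpoint, start Z0 = Sat(A[~a U (a & b)]) = {m0, m1, m2, m3, m5, m6, m7}, add states in Sat(~a) with every successor in Z. Already a fixed point.
Sat(A[~a U A[~a U (a & b)]]) = {m0, m1, m2, m3, m5, m6, m7}
m1 ∈ Sat(A[~a U A[~a U (a & b)]]) = {m0, m1, m2, m3, m5, m6, m7}, so the formula holds at m1.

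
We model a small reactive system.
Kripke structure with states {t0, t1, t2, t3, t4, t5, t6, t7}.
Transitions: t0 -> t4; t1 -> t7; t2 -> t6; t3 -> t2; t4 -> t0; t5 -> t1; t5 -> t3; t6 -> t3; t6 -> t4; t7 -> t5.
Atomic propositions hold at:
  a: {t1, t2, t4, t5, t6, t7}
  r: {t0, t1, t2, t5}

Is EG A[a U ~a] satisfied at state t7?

No

Sat(~a) = {t0, t3}
A[a U ~a]: least fixpoint, start Z0 = Sat(~a) = {t0, t3}, add states in Sat(a) with every successor in Z. Z1 = {t0, t3, t4}; Z2 = {t0, t3, t4, t6}; Z3 = {t0, t2, t3, t4, t6}; fixed.
Sat(A[a U ~a]) = {t0, t2, t3, t4, t6}
EG A[a U ~a]: greatest fixpoint, start Z0 = {t0, t2, t3, t4, t6}, keep only states in Sat with some successor in Z. Already a fixed point.
Sat(EG A[a U ~a]) = {t0, t2, t3, t4, t6}
t7 ∉ Sat(EG A[a U ~a]) = {t0, t2, t3, t4, t6}, so the formula does not hold at t7.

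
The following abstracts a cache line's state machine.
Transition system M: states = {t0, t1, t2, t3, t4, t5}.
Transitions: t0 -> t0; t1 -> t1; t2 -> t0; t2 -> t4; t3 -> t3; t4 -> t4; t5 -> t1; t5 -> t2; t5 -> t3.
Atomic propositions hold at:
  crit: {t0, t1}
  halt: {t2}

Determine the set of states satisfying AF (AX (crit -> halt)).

Sat(crit -> halt) = {t2, t3, t4, t5}
Sat(AX (crit -> halt)) = {s : every successor in {t2, t3, t4, t5}} = {t3, t4}
AF (AX (crit -> halt)): least fixpoint, start Z0 = {t3, t4}, add states with every successor in Z. Already a fixed point.
Sat(AF (AX (crit -> halt))) = {t3, t4}

{t3, t4}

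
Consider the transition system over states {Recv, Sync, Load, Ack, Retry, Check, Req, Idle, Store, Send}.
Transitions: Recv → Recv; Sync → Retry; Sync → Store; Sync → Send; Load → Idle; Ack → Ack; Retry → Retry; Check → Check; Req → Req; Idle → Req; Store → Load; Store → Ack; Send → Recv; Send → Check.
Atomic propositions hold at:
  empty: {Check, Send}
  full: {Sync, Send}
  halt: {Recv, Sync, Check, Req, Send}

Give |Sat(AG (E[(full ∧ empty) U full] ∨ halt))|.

4

Sat(full ∧ empty) = {Send}
E[(full ∧ empty) U full]: least fixpoint, start Z0 = Sat(full) = {Sync, Send}, add states in Sat(full ∧ empty) with some successor in Z. Already a fixed point.
Sat(E[(full ∧ empty) U full]) = {Sync, Send}
Sat(E[(full ∧ empty) U full] ∨ halt) = {Recv, Sync, Check, Req, Send}
AG (E[(full ∧ empty) U full] ∨ halt): greatest fixpoint, start Z0 = {Recv, Sync, Check, Req, Send}, keep only states in Sat with every successor in Z. Z1 = {Recv, Check, Req, Send}; fixed.
Sat(AG (E[(full ∧ empty) U full] ∨ halt)) = {Recv, Check, Req, Send}
|Sat(AG (E[(full ∧ empty) U full] ∨ halt))| = |{Recv, Check, Req, Send}| = 4.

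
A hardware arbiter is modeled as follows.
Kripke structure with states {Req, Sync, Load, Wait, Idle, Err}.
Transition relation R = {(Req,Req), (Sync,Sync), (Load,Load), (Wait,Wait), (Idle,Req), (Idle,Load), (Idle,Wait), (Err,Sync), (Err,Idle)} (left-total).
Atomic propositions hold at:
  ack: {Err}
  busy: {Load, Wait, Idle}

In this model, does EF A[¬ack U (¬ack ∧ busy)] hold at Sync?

No

Sat(¬ack) = {Req, Sync, Load, Wait, Idle}
Sat(¬ack ∧ busy) = {Load, Wait, Idle}
A[¬ack U (¬ack ∧ busy)]: least fixpoint, start Z0 = Sat((¬ack ∧ busy)) = {Load, Wait, Idle}, add states in Sat(¬ack) with every successor in Z. Already a fixed point.
Sat(A[¬ack U (¬ack ∧ busy)]) = {Load, Wait, Idle}
EF A[¬ack U (¬ack ∧ busy)]: least fixpoint, start Z0 = {Load, Wait, Idle}, add states with some successor in Z. Z1 = {Load, Wait, Idle, Err}; fixed.
Sat(EF A[¬ack U (¬ack ∧ busy)]) = {Load, Wait, Idle, Err}
Sync ∉ Sat(EF A[¬ack U (¬ack ∧ busy)]) = {Load, Wait, Idle, Err}, so the formula does not hold at Sync.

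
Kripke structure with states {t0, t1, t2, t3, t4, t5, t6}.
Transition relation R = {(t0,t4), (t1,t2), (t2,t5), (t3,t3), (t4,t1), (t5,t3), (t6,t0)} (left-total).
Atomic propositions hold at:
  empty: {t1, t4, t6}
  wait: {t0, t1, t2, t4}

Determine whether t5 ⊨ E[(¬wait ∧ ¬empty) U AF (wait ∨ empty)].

No

Sat(¬wait) = {t3, t5, t6}
Sat(¬empty) = {t0, t2, t3, t5}
Sat(¬wait ∧ ¬empty) = {t3, t5}
Sat(wait ∨ empty) = {t0, t1, t2, t4, t6}
AF (wait ∨ empty): least fixpoint, start Z0 = {t0, t1, t2, t4, t6}, add states with every successor in Z. Already a fixed point.
Sat(AF (wait ∨ empty)) = {t0, t1, t2, t4, t6}
E[(¬wait ∧ ¬empty) U AF (wait ∨ empty)]: least fixpoint, start Z0 = Sat(AF (wait ∨ empty)) = {t0, t1, t2, t4, t6}, add states in Sat(¬wait ∧ ¬empty) with some successor in Z. Already a fixed point.
Sat(E[(¬wait ∧ ¬empty) U AF (wait ∨ empty)]) = {t0, t1, t2, t4, t6}
t5 ∉ Sat(E[(¬wait ∧ ¬empty) U AF (wait ∨ empty)]) = {t0, t1, t2, t4, t6}, so the formula does not hold at t5.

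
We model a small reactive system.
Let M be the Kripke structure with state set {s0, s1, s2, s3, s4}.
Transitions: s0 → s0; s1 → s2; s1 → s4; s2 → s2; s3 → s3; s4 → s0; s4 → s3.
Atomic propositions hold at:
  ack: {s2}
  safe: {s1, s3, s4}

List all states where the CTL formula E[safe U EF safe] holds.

EF safe: least fixpoint, start Z0 = {s1, s3, s4}, add states with some successor in Z. Already a fixed point.
Sat(EF safe) = {s1, s3, s4}
E[safe U EF safe]: least fixpoint, start Z0 = Sat(EF safe) = {s1, s3, s4}, add states in Sat(safe) with some successor in Z. Already a fixed point.
Sat(E[safe U EF safe]) = {s1, s3, s4}

{s1, s3, s4}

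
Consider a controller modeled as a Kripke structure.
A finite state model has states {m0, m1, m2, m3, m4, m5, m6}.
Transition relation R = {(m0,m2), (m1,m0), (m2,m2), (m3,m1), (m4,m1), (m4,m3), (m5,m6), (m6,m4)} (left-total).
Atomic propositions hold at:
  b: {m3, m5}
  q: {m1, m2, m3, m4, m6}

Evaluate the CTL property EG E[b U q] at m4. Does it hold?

No

E[b U q]: least fixpoint, start Z0 = Sat(q) = {m1, m2, m3, m4, m6}, add states in Sat(b) with some successor in Z. Z1 = {m1, m2, m3, m4, m5, m6}; fixed.
Sat(E[b U q]) = {m1, m2, m3, m4, m5, m6}
EG E[b U q]: greatest fixpoint, start Z0 = {m1, m2, m3, m4, m5, m6}, keep only states in Sat with some successor in Z. Z1 = {m2, m3, m4, m5, m6}; Z2 = {m2, m4, m5, m6}; Z3 = {m2, m5, m6}; Z4 = {m2, m5}; Z5 = {m2}; fixed.
Sat(EG E[b U q]) = {m2}
m4 ∉ Sat(EG E[b U q]) = {m2}, so the formula does not hold at m4.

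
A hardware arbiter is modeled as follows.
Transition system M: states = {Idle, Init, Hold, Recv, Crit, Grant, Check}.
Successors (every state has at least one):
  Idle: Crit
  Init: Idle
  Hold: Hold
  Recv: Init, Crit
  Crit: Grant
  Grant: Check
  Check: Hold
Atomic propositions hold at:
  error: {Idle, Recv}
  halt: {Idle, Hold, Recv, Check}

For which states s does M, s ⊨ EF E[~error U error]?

Sat(~error) = {Init, Hold, Crit, Grant, Check}
E[~error U error]: least fixpoint, start Z0 = Sat(error) = {Idle, Recv}, add states in Sat(~error) with some successor in Z. Z1 = {Idle, Init, Recv}; fixed.
Sat(E[~error U error]) = {Idle, Init, Recv}
EF E[~error U error]: least fixpoint, start Z0 = {Idle, Init, Recv}, add states with some successor in Z. Already a fixed point.
Sat(EF E[~error U error]) = {Idle, Init, Recv}

{Idle, Init, Recv}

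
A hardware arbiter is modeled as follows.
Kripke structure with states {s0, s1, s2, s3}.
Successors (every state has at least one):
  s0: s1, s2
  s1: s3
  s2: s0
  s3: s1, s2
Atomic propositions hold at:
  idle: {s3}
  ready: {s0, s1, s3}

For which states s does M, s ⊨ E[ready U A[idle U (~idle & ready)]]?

Sat(~idle) = {s0, s1, s2}
Sat(~idle & ready) = {s0, s1}
A[idle U (~idle & ready)]: least fixpoint, start Z0 = Sat((~idle & ready)) = {s0, s1}, add states in Sat(idle) with every successor in Z. Already a fixed point.
Sat(A[idle U (~idle & ready)]) = {s0, s1}
E[ready U A[idle U (~idle & ready)]]: least fixpoint, start Z0 = Sat(A[idle U (~idle & ready)]) = {s0, s1}, add states in Sat(ready) with some successor in Z. Z1 = {s0, s1, s3}; fixed.
Sat(E[ready U A[idle U (~idle & ready)]]) = {s0, s1, s3}

{s0, s1, s3}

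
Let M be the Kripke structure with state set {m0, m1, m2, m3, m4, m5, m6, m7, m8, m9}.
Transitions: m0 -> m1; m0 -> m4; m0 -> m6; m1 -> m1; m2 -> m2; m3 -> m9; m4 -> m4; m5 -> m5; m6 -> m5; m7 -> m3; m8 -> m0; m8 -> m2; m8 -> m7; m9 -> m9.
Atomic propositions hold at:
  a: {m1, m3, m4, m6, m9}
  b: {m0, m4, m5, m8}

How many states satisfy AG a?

4

AG a: greatest fixpoint, start Z0 = {m1, m3, m4, m6, m9}, keep only states in Sat with every successor in Z. Z1 = {m1, m3, m4, m9}; fixed.
Sat(AG a) = {m1, m3, m4, m9}
|Sat(AG a)| = |{m1, m3, m4, m9}| = 4.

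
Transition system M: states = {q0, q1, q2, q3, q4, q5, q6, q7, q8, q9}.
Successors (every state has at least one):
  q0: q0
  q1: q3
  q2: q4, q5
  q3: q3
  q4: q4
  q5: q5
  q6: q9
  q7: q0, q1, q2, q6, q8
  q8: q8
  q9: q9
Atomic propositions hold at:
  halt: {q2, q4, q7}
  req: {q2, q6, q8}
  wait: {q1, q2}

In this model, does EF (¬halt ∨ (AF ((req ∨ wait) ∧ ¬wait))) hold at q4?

Sat(¬halt) = {q0, q1, q3, q5, q6, q8, q9}
Sat(req ∨ wait) = {q1, q2, q6, q8}
Sat(¬wait) = {q0, q3, q4, q5, q6, q7, q8, q9}
Sat((req ∨ wait) ∧ ¬wait) = {q6, q8}
AF ((req ∨ wait) ∧ ¬wait): least fixpoint, start Z0 = {q6, q8}, add states with every successor in Z. Already a fixed point.
Sat(AF ((req ∨ wait) ∧ ¬wait)) = {q6, q8}
Sat(¬halt ∨ (AF ((req ∨ wait) ∧ ¬wait))) = {q0, q1, q3, q5, q6, q8, q9}
EF (¬halt ∨ (AF ((req ∨ wait) ∧ ¬wait))): least fixpoint, start Z0 = {q0, q1, q3, q5, q6, q8, q9}, add states with some successor in Z. Z1 = {q0, q1, q2, q3, q5, q6, q7, q8, q9}; fixed.
Sat(EF (¬halt ∨ (AF ((req ∨ wait) ∧ ¬wait)))) = {q0, q1, q2, q3, q5, q6, q7, q8, q9}
q4 ∉ Sat(EF (¬halt ∨ (AF ((req ∨ wait) ∧ ¬wait)))) = {q0, q1, q2, q3, q5, q6, q7, q8, q9}, so the formula does not hold at q4.

No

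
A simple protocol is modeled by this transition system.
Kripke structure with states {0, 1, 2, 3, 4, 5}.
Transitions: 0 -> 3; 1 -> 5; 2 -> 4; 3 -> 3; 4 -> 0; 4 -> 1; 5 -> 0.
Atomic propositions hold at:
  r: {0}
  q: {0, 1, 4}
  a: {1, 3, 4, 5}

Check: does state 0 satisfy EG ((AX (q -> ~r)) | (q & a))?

Yes

Sat(~r) = {1, 2, 3, 4, 5}
Sat(q -> ~r) = {1, 2, 3, 4, 5}
Sat(AX (q -> ~r)) = {s : every successor in {1, 2, 3, 4, 5}} = {0, 1, 2, 3}
Sat(q & a) = {1, 4}
Sat((AX (q -> ~r)) | (q & a)) = {0, 1, 2, 3, 4}
EG ((AX (q -> ~r)) | (q & a)): greatest fixpoint, start Z0 = {0, 1, 2, 3, 4}, keep only states in Sat with some successor in Z. Z1 = {0, 2, 3, 4}; fixed.
Sat(EG ((AX (q -> ~r)) | (q & a))) = {0, 2, 3, 4}
0 ∈ Sat(EG ((AX (q -> ~r)) | (q & a))) = {0, 2, 3, 4}, so the formula holds at 0.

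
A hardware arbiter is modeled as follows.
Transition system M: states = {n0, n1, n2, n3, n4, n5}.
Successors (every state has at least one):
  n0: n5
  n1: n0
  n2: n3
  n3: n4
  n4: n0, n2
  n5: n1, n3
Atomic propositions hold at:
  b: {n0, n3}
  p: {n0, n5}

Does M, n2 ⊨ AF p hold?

AF p: least fixpoint, start Z0 = {n0, n5}, add states with every successor in Z. Z1 = {n0, n1, n5}; fixed.
Sat(AF p) = {n0, n1, n5}
n2 ∉ Sat(AF p) = {n0, n1, n5}, so the formula does not hold at n2.

No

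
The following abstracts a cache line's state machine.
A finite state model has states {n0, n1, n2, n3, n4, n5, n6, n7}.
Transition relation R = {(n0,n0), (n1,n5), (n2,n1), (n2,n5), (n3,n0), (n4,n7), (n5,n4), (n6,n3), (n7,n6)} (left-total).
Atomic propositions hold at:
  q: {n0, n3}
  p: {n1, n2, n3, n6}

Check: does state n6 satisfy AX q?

Sat(AX q) = {s : every successor in {n0, n3}} = {n0, n3, n6}
n6 ∈ Sat(AX q) = {n0, n3, n6}, so the formula holds at n6.

Yes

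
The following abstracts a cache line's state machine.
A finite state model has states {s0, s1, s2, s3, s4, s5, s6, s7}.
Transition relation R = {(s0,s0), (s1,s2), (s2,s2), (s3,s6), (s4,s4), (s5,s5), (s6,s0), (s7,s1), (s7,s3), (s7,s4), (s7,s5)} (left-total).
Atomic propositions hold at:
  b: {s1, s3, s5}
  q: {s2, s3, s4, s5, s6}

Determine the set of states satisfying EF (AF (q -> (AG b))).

AG b: greatest fixpoint, start Z0 = {s1, s3, s5}, keep only states in Sat with every successor in Z. Z1 = {s5}; fixed.
Sat(AG b) = {s5}
Sat(q -> (AG b)) = {s0, s1, s5, s7}
AF (q -> (AG b)): least fixpoint, start Z0 = {s0, s1, s5, s7}, add states with every successor in Z. Z1 = {s0, s1, s5, s6, s7}; Z2 = {s0, s1, s3, s5, s6, s7}; fixed.
Sat(AF (q -> (AG b))) = {s0, s1, s3, s5, s6, s7}
EF (AF (q -> (AG b))): least fixpoint, start Z0 = {s0, s1, s3, s5, s6, s7}, add states with some successor in Z. Already a fixed point.
Sat(EF (AF (q -> (AG b)))) = {s0, s1, s3, s5, s6, s7}

{s0, s1, s3, s5, s6, s7}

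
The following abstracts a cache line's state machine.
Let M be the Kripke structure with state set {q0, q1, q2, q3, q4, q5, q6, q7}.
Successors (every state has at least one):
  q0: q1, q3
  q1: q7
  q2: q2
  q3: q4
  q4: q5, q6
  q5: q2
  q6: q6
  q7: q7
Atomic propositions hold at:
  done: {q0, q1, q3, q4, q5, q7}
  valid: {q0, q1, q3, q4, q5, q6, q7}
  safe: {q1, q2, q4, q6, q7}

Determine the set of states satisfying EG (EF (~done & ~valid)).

Sat(~done) = {q2, q6}
Sat(~valid) = {q2}
Sat(~done & ~valid) = {q2}
EF (~done & ~valid): least fixpoint, start Z0 = {q2}, add states with some successor in Z. Z1 = {q2, q5}; Z2 = {q2, q4, q5}; Z3 = {q2, q3, q4, q5}; Z4 = {q0, q2, q3, q4, q5}; fixed.
Sat(EF (~done & ~valid)) = {q0, q2, q3, q4, q5}
EG (EF (~done & ~valid)): greatest fixpoint, start Z0 = {q0, q2, q3, q4, q5}, keep only states in Sat with some successor in Z. Already a fixed point.
Sat(EG (EF (~done & ~valid))) = {q0, q2, q3, q4, q5}

{q0, q2, q3, q4, q5}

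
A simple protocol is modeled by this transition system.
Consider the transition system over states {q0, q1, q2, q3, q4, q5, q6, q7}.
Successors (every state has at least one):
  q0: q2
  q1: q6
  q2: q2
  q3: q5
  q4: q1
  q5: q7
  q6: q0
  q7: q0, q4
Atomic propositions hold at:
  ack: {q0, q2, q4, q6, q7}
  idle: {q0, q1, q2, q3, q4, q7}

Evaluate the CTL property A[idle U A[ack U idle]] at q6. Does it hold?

Yes

A[ack U idle]: least fixpoint, start Z0 = Sat(idle) = {q0, q1, q2, q3, q4, q7}, add states in Sat(ack) with every successor in Z. Z1 = {q0, q1, q2, q3, q4, q6, q7}; fixed.
Sat(A[ack U idle]) = {q0, q1, q2, q3, q4, q6, q7}
A[idle U A[ack U idle]]: least fixpoint, start Z0 = Sat(A[ack U idle]) = {q0, q1, q2, q3, q4, q6, q7}, add states in Sat(idle) with every successor in Z. Already a fixed point.
Sat(A[idle U A[ack U idle]]) = {q0, q1, q2, q3, q4, q6, q7}
q6 ∈ Sat(A[idle U A[ack U idle]]) = {q0, q1, q2, q3, q4, q6, q7}, so the formula holds at q6.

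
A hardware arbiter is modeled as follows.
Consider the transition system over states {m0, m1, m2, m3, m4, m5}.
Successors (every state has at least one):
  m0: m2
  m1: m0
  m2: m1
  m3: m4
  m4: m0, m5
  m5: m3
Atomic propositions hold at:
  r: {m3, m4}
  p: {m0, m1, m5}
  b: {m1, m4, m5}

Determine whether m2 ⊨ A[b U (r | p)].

Sat(r | p) = {m0, m1, m3, m4, m5}
A[b U (r | p)]: least fixpoint, start Z0 = Sat((r | p)) = {m0, m1, m3, m4, m5}, add states in Sat(b) with every successor in Z. Already a fixed point.
Sat(A[b U (r | p)]) = {m0, m1, m3, m4, m5}
m2 ∉ Sat(A[b U (r | p)]) = {m0, m1, m3, m4, m5}, so the formula does not hold at m2.

No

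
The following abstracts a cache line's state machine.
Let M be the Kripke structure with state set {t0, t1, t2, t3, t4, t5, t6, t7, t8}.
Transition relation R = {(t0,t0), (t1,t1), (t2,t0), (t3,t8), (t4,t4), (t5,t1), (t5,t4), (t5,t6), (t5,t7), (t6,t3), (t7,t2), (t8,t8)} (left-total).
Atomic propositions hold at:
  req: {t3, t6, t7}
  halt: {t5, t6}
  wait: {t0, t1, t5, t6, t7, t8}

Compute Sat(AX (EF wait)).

{t0, t1, t2, t3, t6, t7, t8}

EF wait: least fixpoint, start Z0 = {t0, t1, t5, t6, t7, t8}, add states with some successor in Z. Z1 = {t0, t1, t2, t3, t5, t6, t7, t8}; fixed.
Sat(EF wait) = {t0, t1, t2, t3, t5, t6, t7, t8}
Sat(AX (EF wait)) = {s : every successor in {t0, t1, t2, t3, t5, t6, t7, t8}} = {t0, t1, t2, t3, t6, t7, t8}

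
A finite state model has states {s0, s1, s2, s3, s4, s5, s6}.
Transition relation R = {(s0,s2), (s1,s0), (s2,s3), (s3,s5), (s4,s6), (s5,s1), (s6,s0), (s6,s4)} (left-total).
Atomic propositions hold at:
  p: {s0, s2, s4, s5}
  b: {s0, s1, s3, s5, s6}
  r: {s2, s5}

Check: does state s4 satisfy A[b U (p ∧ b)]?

Sat(p ∧ b) = {s0, s5}
A[b U (p ∧ b)]: least fixpoint, start Z0 = Sat((p ∧ b)) = {s0, s5}, add states in Sat(b) with every successor in Z. Z1 = {s0, s1, s3, s5}; fixed.
Sat(A[b U (p ∧ b)]) = {s0, s1, s3, s5}
s4 ∉ Sat(A[b U (p ∧ b)]) = {s0, s1, s3, s5}, so the formula does not hold at s4.

No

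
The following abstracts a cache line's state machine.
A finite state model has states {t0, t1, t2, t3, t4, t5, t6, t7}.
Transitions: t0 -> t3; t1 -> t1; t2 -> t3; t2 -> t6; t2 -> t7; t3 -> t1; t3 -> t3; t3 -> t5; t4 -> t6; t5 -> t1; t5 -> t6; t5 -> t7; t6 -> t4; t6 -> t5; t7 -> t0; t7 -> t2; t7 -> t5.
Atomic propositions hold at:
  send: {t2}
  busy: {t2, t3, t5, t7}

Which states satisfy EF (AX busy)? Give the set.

{t0, t2, t3, t4, t5, t6, t7}

Sat(AX busy) = {s : every successor in {t2, t3, t5, t7}} = {t0}
EF (AX busy): least fixpoint, start Z0 = {t0}, add states with some successor in Z. Z1 = {t0, t7}; Z2 = {t0, t2, t5, t7}; Z3 = {t0, t2, t3, t5, t6, t7}; Z4 = {t0, t2, t3, t4, t5, t6, t7}; fixed.
Sat(EF (AX busy)) = {t0, t2, t3, t4, t5, t6, t7}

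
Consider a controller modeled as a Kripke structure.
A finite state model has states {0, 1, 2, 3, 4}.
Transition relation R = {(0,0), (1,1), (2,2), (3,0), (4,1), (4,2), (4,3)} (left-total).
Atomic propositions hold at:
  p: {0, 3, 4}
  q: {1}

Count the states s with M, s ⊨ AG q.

1

AG q: greatest fixpoint, start Z0 = {1}, keep only states in Sat with every successor in Z. Already a fixed point.
Sat(AG q) = {1}
|Sat(AG q)| = |{1}| = 1.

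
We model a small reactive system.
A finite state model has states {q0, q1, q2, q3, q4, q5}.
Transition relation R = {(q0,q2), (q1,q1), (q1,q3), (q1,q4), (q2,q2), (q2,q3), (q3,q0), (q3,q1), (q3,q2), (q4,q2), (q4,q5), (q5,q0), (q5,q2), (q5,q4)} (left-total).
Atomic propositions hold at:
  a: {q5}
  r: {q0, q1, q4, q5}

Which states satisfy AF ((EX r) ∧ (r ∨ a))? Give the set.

Sat(EX r) = {s : some successor in {q0, q1, q4, q5}} = {q1, q3, q4, q5}
Sat(r ∨ a) = {q0, q1, q4, q5}
Sat((EX r) ∧ (r ∨ a)) = {q1, q4, q5}
AF ((EX r) ∧ (r ∨ a)): least fixpoint, start Z0 = {q1, q4, q5}, add states with every successor in Z. Already a fixed point.
Sat(AF ((EX r) ∧ (r ∨ a))) = {q1, q4, q5}

{q1, q4, q5}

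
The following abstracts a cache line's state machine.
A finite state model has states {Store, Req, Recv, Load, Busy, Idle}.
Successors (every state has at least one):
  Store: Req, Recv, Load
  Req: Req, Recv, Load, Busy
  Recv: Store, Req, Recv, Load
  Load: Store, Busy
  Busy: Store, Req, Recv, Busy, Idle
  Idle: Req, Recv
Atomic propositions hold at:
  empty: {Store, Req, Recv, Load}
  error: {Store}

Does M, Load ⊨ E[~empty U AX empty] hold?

Sat(~empty) = {Busy, Idle}
Sat(AX empty) = {s : every successor in {Store, Req, Recv, Load}} = {Store, Recv, Idle}
E[~empty U AX empty]: least fixpoint, start Z0 = Sat(AX empty) = {Store, Recv, Idle}, add states in Sat(~empty) with some successor in Z. Z1 = {Store, Recv, Busy, Idle}; fixed.
Sat(E[~empty U AX empty]) = {Store, Recv, Busy, Idle}
Load ∉ Sat(E[~empty U AX empty]) = {Store, Recv, Busy, Idle}, so the formula does not hold at Load.

No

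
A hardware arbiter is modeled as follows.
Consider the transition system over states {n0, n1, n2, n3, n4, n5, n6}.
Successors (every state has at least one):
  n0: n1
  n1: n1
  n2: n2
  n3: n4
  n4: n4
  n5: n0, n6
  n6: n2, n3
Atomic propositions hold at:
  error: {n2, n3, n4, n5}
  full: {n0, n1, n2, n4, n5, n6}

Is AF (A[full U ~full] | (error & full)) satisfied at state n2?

Yes

Sat(~full) = {n3}
A[full U ~full]: least fixpoint, start Z0 = Sat(~full) = {n3}, add states in Sat(full) with every successor in Z. Already a fixed point.
Sat(A[full U ~full]) = {n3}
Sat(error & full) = {n2, n4, n5}
Sat(A[full U ~full] | (error & full)) = {n2, n3, n4, n5}
AF (A[full U ~full] | (error & full)): least fixpoint, start Z0 = {n2, n3, n4, n5}, add states with every successor in Z. Z1 = {n2, n3, n4, n5, n6}; fixed.
Sat(AF (A[full U ~full] | (error & full))) = {n2, n3, n4, n5, n6}
n2 ∈ Sat(AF (A[full U ~full] | (error & full))) = {n2, n3, n4, n5, n6}, so the formula holds at n2.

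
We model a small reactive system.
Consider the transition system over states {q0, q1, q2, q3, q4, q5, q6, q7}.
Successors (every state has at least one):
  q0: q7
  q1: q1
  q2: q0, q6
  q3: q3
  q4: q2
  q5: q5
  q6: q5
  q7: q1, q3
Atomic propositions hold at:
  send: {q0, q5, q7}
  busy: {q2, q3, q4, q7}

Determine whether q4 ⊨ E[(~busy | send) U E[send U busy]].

Sat(~busy) = {q0, q1, q5, q6}
Sat(~busy | send) = {q0, q1, q5, q6, q7}
E[send U busy]: least fixpoint, start Z0 = Sat(busy) = {q2, q3, q4, q7}, add states in Sat(send) with some successor in Z. Z1 = {q0, q2, q3, q4, q7}; fixed.
Sat(E[send U busy]) = {q0, q2, q3, q4, q7}
E[(~busy | send) U E[send U busy]]: least fixpoint, start Z0 = Sat(E[send U busy]) = {q0, q2, q3, q4, q7}, add states in Sat(~busy | send) with some successor in Z. Already a fixed point.
Sat(E[(~busy | send) U E[send U busy]]) = {q0, q2, q3, q4, q7}
q4 ∈ Sat(E[(~busy | send) U E[send U busy]]) = {q0, q2, q3, q4, q7}, so the formula holds at q4.

Yes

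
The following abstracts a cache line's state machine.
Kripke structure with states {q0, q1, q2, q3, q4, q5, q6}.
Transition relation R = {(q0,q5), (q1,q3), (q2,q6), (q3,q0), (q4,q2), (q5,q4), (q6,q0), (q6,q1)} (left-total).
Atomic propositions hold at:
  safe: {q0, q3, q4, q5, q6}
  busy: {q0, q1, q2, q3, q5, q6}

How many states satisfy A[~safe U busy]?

6

Sat(~safe) = {q1, q2}
A[~safe U busy]: least fixpoint, start Z0 = Sat(busy) = {q0, q1, q2, q3, q5, q6}, add states in Sat(~safe) with every successor in Z. Already a fixed point.
Sat(A[~safe U busy]) = {q0, q1, q2, q3, q5, q6}
|Sat(A[~safe U busy])| = |{q0, q1, q2, q3, q5, q6}| = 6.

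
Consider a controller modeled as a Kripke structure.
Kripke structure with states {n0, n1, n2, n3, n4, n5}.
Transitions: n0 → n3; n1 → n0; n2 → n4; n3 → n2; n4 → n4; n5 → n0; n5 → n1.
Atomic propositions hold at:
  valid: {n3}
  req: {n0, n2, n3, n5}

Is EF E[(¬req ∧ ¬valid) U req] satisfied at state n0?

Sat(¬req) = {n1, n4}
Sat(¬valid) = {n0, n1, n2, n4, n5}
Sat(¬req ∧ ¬valid) = {n1, n4}
E[(¬req ∧ ¬valid) U req]: least fixpoint, start Z0 = Sat(req) = {n0, n2, n3, n5}, add states in Sat(¬req ∧ ¬valid) with some successor in Z. Z1 = {n0, n1, n2, n3, n5}; fixed.
Sat(E[(¬req ∧ ¬valid) U req]) = {n0, n1, n2, n3, n5}
EF E[(¬req ∧ ¬valid) U req]: least fixpoint, start Z0 = {n0, n1, n2, n3, n5}, add states with some successor in Z. Already a fixed point.
Sat(EF E[(¬req ∧ ¬valid) U req]) = {n0, n1, n2, n3, n5}
n0 ∈ Sat(EF E[(¬req ∧ ¬valid) U req]) = {n0, n1, n2, n3, n5}, so the formula holds at n0.

Yes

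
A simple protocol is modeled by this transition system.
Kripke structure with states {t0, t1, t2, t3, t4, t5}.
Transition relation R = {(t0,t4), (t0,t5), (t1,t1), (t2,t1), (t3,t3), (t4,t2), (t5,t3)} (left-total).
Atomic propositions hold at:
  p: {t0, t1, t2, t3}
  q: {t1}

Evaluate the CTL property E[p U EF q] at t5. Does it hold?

No

EF q: least fixpoint, start Z0 = {t1}, add states with some successor in Z. Z1 = {t1, t2}; Z2 = {t1, t2, t4}; Z3 = {t0, t1, t2, t4}; fixed.
Sat(EF q) = {t0, t1, t2, t4}
E[p U EF q]: least fixpoint, start Z0 = Sat(EF q) = {t0, t1, t2, t4}, add states in Sat(p) with some successor in Z. Already a fixed point.
Sat(E[p U EF q]) = {t0, t1, t2, t4}
t5 ∉ Sat(E[p U EF q]) = {t0, t1, t2, t4}, so the formula does not hold at t5.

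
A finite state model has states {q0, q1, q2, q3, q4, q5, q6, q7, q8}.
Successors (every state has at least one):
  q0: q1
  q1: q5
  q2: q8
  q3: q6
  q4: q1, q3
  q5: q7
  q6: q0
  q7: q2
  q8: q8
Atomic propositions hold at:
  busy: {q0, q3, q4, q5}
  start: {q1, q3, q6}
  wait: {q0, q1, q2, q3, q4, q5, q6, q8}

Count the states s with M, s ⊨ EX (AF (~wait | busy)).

Sat(~wait) = {q7}
Sat(~wait | busy) = {q0, q3, q4, q5, q7}
AF (~wait | busy): least fixpoint, start Z0 = {q0, q3, q4, q5, q7}, add states with every successor in Z. Z1 = {q0, q1, q3, q4, q5, q6, q7}; fixed.
Sat(AF (~wait | busy)) = {q0, q1, q3, q4, q5, q6, q7}
Sat(EX (AF (~wait | busy))) = {s : some successor in {q0, q1, q3, q4, q5, q6, q7}} = {q0, q1, q3, q4, q5, q6}
|Sat(EX (AF (~wait | busy)))| = |{q0, q1, q3, q4, q5, q6}| = 6.

6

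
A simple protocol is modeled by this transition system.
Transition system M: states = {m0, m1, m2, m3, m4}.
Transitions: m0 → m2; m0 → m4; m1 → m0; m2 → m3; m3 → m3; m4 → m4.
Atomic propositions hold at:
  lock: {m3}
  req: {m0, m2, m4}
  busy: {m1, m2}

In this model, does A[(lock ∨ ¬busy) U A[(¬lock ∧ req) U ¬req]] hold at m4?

No

Sat(¬busy) = {m0, m3, m4}
Sat(lock ∨ ¬busy) = {m0, m3, m4}
Sat(¬lock) = {m0, m1, m2, m4}
Sat(¬lock ∧ req) = {m0, m2, m4}
Sat(¬req) = {m1, m3}
A[(¬lock ∧ req) U ¬req]: least fixpoint, start Z0 = Sat(¬req) = {m1, m3}, add states in Sat(¬lock ∧ req) with every successor in Z. Z1 = {m1, m2, m3}; fixed.
Sat(A[(¬lock ∧ req) U ¬req]) = {m1, m2, m3}
A[(lock ∨ ¬busy) U A[(¬lock ∧ req) U ¬req]]: least fixpoint, start Z0 = Sat(A[(¬lock ∧ req) U ¬req]) = {m1, m2, m3}, add states in Sat(lock ∨ ¬busy) with every successor in Z. Already a fixed point.
Sat(A[(lock ∨ ¬busy) U A[(¬lock ∧ req) U ¬req]]) = {m1, m2, m3}
m4 ∉ Sat(A[(lock ∨ ¬busy) U A[(¬lock ∧ req) U ¬req]]) = {m1, m2, m3}, so the formula does not hold at m4.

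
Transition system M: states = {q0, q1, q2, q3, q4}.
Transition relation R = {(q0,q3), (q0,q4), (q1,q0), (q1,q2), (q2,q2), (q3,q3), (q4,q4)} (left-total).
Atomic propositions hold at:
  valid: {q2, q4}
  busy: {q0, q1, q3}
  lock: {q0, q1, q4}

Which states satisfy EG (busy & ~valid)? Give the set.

Sat(~valid) = {q0, q1, q3}
Sat(busy & ~valid) = {q0, q1, q3}
EG (busy & ~valid): greatest fixpoint, start Z0 = {q0, q1, q3}, keep only states in Sat with some successor in Z. Already a fixed point.
Sat(EG (busy & ~valid)) = {q0, q1, q3}

{q0, q1, q3}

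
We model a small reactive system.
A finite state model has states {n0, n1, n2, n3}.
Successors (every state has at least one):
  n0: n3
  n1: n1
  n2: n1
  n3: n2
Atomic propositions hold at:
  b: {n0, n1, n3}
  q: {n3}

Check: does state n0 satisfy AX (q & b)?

Sat(q & b) = {n3}
Sat(AX (q & b)) = {s : every successor in {n3}} = {n0}
n0 ∈ Sat(AX (q & b)) = {n0}, so the formula holds at n0.

Yes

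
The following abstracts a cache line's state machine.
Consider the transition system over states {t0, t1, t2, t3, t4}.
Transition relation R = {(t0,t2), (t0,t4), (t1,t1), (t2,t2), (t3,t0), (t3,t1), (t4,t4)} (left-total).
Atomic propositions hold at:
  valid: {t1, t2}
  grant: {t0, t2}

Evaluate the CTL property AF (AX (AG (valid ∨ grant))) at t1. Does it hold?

Yes

Sat(valid ∨ grant) = {t0, t1, t2}
AG (valid ∨ grant): greatest fixpoint, start Z0 = {t0, t1, t2}, keep only states in Sat with every successor in Z. Z1 = {t1, t2}; fixed.
Sat(AG (valid ∨ grant)) = {t1, t2}
Sat(AX (AG (valid ∨ grant))) = {s : every successor in {t1, t2}} = {t1, t2}
AF (AX (AG (valid ∨ grant))): least fixpoint, start Z0 = {t1, t2}, add states with every successor in Z. Already a fixed point.
Sat(AF (AX (AG (valid ∨ grant)))) = {t1, t2}
t1 ∈ Sat(AF (AX (AG (valid ∨ grant)))) = {t1, t2}, so the formula holds at t1.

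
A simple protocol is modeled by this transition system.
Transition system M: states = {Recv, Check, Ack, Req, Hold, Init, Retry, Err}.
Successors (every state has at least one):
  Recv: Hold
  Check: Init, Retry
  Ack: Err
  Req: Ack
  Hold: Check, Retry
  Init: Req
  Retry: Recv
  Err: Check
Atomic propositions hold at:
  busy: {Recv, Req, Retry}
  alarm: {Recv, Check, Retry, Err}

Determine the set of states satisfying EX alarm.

{Check, Ack, Hold, Retry, Err}

Sat(EX alarm) = {s : some successor in {Recv, Check, Retry, Err}} = {Check, Ack, Hold, Retry, Err}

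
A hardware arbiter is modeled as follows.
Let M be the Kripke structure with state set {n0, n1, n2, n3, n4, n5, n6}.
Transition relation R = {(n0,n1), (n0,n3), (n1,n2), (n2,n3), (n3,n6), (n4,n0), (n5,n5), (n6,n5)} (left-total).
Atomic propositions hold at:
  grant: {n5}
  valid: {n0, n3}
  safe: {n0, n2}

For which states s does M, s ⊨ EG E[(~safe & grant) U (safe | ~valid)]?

{n5, n6}

Sat(~safe) = {n1, n3, n4, n5, n6}
Sat(~safe & grant) = {n5}
Sat(~valid) = {n1, n2, n4, n5, n6}
Sat(safe | ~valid) = {n0, n1, n2, n4, n5, n6}
E[(~safe & grant) U (safe | ~valid)]: least fixpoint, start Z0 = Sat((safe | ~valid)) = {n0, n1, n2, n4, n5, n6}, add states in Sat(~safe & grant) with some successor in Z. Already a fixed point.
Sat(E[(~safe & grant) U (safe | ~valid)]) = {n0, n1, n2, n4, n5, n6}
EG E[(~safe & grant) U (safe | ~valid)]: greatest fixpoint, start Z0 = {n0, n1, n2, n4, n5, n6}, keep only states in Sat with some successor in Z. Z1 = {n0, n1, n4, n5, n6}; Z2 = {n0, n4, n5, n6}; Z3 = {n4, n5, n6}; Z4 = {n5, n6}; fixed.
Sat(EG E[(~safe & grant) U (safe | ~valid)]) = {n5, n6}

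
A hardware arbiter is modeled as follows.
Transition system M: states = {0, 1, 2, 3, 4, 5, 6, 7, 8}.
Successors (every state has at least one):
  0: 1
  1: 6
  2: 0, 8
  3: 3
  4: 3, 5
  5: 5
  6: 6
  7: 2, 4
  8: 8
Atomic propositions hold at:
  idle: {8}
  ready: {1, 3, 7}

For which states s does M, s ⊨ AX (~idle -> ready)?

Sat(~idle) = {0, 1, 2, 3, 4, 5, 6, 7}
Sat(~idle -> ready) = {1, 3, 7, 8}
Sat(AX (~idle -> ready)) = {s : every successor in {1, 3, 7, 8}} = {0, 3, 8}

{0, 3, 8}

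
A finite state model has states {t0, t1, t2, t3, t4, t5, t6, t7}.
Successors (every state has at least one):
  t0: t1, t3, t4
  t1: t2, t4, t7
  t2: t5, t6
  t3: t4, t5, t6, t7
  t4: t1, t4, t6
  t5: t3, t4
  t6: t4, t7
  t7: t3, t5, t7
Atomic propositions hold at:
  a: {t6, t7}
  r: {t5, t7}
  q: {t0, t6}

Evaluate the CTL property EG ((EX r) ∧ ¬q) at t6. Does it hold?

No

Sat(EX r) = {s : some successor in {t5, t7}} = {t1, t2, t3, t6, t7}
Sat(¬q) = {t1, t2, t3, t4, t5, t7}
Sat((EX r) ∧ ¬q) = {t1, t2, t3, t7}
EG ((EX r) ∧ ¬q): greatest fixpoint, start Z0 = {t1, t2, t3, t7}, keep only states in Sat with some successor in Z. Z1 = {t1, t3, t7}; fixed.
Sat(EG ((EX r) ∧ ¬q)) = {t1, t3, t7}
t6 ∉ Sat(EG ((EX r) ∧ ¬q)) = {t1, t3, t7}, so the formula does not hold at t6.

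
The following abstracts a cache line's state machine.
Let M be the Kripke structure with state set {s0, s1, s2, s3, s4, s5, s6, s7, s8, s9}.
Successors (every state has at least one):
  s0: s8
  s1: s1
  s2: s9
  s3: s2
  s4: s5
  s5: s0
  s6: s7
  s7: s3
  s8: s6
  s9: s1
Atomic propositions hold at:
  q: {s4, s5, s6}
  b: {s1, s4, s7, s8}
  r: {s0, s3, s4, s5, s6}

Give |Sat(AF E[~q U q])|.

5

Sat(~q) = {s0, s1, s2, s3, s7, s8, s9}
E[~q U q]: least fixpoint, start Z0 = Sat(q) = {s4, s5, s6}, add states in Sat(~q) with some successor in Z. Z1 = {s4, s5, s6, s8}; Z2 = {s0, s4, s5, s6, s8}; fixed.
Sat(E[~q U q]) = {s0, s4, s5, s6, s8}
AF E[~q U q]: least fixpoint, start Z0 = {s0, s4, s5, s6, s8}, add states with every successor in Z. Already a fixed point.
Sat(AF E[~q U q]) = {s0, s4, s5, s6, s8}
|Sat(AF E[~q U q])| = |{s0, s4, s5, s6, s8}| = 5.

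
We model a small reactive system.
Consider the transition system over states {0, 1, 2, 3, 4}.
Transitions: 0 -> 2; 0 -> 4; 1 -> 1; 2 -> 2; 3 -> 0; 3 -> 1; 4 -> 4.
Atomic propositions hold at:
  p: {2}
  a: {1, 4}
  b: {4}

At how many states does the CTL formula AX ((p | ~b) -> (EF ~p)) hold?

3

Sat(~b) = {0, 1, 2, 3}
Sat(p | ~b) = {0, 1, 2, 3}
Sat(~p) = {0, 1, 3, 4}
EF ~p: least fixpoint, start Z0 = {0, 1, 3, 4}, add states with some successor in Z. Already a fixed point.
Sat(EF ~p) = {0, 1, 3, 4}
Sat((p | ~b) -> (EF ~p)) = {0, 1, 3, 4}
Sat(AX ((p | ~b) -> (EF ~p))) = {s : every successor in {0, 1, 3, 4}} = {1, 3, 4}
|Sat(AX ((p | ~b) -> (EF ~p)))| = |{1, 3, 4}| = 3.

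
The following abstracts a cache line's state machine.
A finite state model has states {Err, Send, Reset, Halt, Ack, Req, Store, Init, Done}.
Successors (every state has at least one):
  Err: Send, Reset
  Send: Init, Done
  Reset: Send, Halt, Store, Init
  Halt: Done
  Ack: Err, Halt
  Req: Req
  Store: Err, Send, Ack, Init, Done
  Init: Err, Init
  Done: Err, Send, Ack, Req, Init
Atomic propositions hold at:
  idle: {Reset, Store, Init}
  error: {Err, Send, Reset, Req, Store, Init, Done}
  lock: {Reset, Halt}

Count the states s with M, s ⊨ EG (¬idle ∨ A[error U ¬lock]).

8

Sat(¬idle) = {Err, Send, Halt, Ack, Req, Done}
Sat(¬lock) = {Err, Send, Ack, Req, Store, Init, Done}
A[error U ¬lock]: least fixpoint, start Z0 = Sat(¬lock) = {Err, Send, Ack, Req, Store, Init, Done}, add states in Sat(error) with every successor in Z. Already a fixed point.
Sat(A[error U ¬lock]) = {Err, Send, Ack, Req, Store, Init, Done}
Sat(¬idle ∨ A[error U ¬lock]) = {Err, Send, Halt, Ack, Req, Store, Init, Done}
EG (¬idle ∨ A[error U ¬lock]): greatest fixpoint, start Z0 = {Err, Send, Halt, Ack, Req, Store, Init, Done}, keep only states in Sat with some successor in Z. Already a fixed point.
Sat(EG (¬idle ∨ A[error U ¬lock])) = {Err, Send, Halt, Ack, Req, Store, Init, Done}
|Sat(EG (¬idle ∨ A[error U ¬lock]))| = |{Err, Send, Halt, Ack, Req, Store, Init, Done}| = 8.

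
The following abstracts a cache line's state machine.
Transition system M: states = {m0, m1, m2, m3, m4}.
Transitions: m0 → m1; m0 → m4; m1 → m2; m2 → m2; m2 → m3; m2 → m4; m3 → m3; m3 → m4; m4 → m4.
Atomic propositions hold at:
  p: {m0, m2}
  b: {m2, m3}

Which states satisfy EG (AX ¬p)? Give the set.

Sat(¬p) = {m1, m3, m4}
Sat(AX ¬p) = {s : every successor in {m1, m3, m4}} = {m0, m3, m4}
EG (AX ¬p): greatest fixpoint, start Z0 = {m0, m3, m4}, keep only states in Sat with some successor in Z. Already a fixed point.
Sat(EG (AX ¬p)) = {m0, m3, m4}

{m0, m3, m4}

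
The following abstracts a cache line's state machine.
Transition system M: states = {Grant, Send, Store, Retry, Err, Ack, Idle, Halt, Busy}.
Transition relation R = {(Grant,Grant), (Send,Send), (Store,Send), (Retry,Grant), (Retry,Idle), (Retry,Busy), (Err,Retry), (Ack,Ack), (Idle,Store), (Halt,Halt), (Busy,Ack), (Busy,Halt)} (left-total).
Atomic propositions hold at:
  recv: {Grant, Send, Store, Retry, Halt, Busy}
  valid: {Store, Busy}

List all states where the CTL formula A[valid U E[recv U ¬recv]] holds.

{Retry, Err, Ack, Idle, Busy}

Sat(¬recv) = {Err, Ack, Idle}
E[recv U ¬recv]: least fixpoint, start Z0 = Sat(¬recv) = {Err, Ack, Idle}, add states in Sat(recv) with some successor in Z. Z1 = {Retry, Err, Ack, Idle, Busy}; fixed.
Sat(E[recv U ¬recv]) = {Retry, Err, Ack, Idle, Busy}
A[valid U E[recv U ¬recv]]: least fixpoint, start Z0 = Sat(E[recv U ¬recv]) = {Retry, Err, Ack, Idle, Busy}, add states in Sat(valid) with every successor in Z. Already a fixed point.
Sat(A[valid U E[recv U ¬recv]]) = {Retry, Err, Ack, Idle, Busy}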